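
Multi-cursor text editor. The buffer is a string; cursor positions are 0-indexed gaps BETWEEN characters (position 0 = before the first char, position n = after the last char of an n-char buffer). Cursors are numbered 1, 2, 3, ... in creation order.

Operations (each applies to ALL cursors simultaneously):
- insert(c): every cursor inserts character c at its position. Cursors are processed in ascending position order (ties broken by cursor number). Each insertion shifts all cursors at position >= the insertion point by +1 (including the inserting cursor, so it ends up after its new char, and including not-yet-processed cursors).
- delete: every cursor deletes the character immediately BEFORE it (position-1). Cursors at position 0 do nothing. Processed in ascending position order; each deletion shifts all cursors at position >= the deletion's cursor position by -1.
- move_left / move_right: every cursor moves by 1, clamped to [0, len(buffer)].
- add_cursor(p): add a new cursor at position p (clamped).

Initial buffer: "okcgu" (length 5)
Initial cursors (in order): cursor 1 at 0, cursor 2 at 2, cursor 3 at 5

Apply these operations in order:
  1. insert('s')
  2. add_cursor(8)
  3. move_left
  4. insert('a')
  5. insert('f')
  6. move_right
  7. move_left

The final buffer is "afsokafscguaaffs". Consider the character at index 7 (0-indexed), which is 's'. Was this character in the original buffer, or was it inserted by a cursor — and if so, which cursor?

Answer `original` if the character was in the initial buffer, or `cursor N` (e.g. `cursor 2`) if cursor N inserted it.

Answer: cursor 2

Derivation:
After op 1 (insert('s')): buffer="sokscgus" (len 8), cursors c1@1 c2@4 c3@8, authorship 1..2...3
After op 2 (add_cursor(8)): buffer="sokscgus" (len 8), cursors c1@1 c2@4 c3@8 c4@8, authorship 1..2...3
After op 3 (move_left): buffer="sokscgus" (len 8), cursors c1@0 c2@3 c3@7 c4@7, authorship 1..2...3
After op 4 (insert('a')): buffer="asokascguaas" (len 12), cursors c1@1 c2@5 c3@11 c4@11, authorship 11..22...343
After op 5 (insert('f')): buffer="afsokafscguaaffs" (len 16), cursors c1@2 c2@7 c3@15 c4@15, authorship 111..222...34343
After op 6 (move_right): buffer="afsokafscguaaffs" (len 16), cursors c1@3 c2@8 c3@16 c4@16, authorship 111..222...34343
After op 7 (move_left): buffer="afsokafscguaaffs" (len 16), cursors c1@2 c2@7 c3@15 c4@15, authorship 111..222...34343
Authorship (.=original, N=cursor N): 1 1 1 . . 2 2 2 . . . 3 4 3 4 3
Index 7: author = 2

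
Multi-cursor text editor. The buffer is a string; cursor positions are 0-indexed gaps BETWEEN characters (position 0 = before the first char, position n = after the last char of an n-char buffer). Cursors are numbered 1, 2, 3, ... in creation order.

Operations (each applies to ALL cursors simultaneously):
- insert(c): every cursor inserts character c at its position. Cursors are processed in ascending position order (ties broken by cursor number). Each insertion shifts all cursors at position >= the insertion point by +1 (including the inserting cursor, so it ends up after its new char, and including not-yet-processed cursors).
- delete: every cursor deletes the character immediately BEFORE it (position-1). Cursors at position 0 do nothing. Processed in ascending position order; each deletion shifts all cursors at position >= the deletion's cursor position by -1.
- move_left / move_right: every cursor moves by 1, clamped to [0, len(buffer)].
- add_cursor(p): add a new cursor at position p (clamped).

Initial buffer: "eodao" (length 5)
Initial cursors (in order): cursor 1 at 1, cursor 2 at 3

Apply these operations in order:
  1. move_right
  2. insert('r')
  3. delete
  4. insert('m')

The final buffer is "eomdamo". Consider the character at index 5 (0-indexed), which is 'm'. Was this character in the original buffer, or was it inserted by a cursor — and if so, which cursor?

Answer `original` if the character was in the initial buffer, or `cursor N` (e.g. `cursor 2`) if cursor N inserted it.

After op 1 (move_right): buffer="eodao" (len 5), cursors c1@2 c2@4, authorship .....
After op 2 (insert('r')): buffer="eordaro" (len 7), cursors c1@3 c2@6, authorship ..1..2.
After op 3 (delete): buffer="eodao" (len 5), cursors c1@2 c2@4, authorship .....
After op 4 (insert('m')): buffer="eomdamo" (len 7), cursors c1@3 c2@6, authorship ..1..2.
Authorship (.=original, N=cursor N): . . 1 . . 2 .
Index 5: author = 2

Answer: cursor 2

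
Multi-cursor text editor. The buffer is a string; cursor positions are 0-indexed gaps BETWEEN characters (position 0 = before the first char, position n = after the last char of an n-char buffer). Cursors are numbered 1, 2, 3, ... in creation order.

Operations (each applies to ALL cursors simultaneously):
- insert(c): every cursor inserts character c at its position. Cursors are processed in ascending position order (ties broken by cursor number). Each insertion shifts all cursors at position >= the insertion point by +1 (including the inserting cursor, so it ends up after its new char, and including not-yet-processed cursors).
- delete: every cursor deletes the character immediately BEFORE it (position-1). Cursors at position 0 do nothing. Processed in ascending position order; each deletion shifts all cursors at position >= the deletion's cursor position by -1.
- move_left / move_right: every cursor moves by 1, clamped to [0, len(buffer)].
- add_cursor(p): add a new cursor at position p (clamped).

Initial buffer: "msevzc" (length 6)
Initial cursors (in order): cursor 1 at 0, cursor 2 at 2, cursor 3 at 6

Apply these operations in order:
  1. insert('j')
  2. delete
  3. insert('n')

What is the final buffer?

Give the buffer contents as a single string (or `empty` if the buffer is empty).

Answer: nmsnevzcn

Derivation:
After op 1 (insert('j')): buffer="jmsjevzcj" (len 9), cursors c1@1 c2@4 c3@9, authorship 1..2....3
After op 2 (delete): buffer="msevzc" (len 6), cursors c1@0 c2@2 c3@6, authorship ......
After op 3 (insert('n')): buffer="nmsnevzcn" (len 9), cursors c1@1 c2@4 c3@9, authorship 1..2....3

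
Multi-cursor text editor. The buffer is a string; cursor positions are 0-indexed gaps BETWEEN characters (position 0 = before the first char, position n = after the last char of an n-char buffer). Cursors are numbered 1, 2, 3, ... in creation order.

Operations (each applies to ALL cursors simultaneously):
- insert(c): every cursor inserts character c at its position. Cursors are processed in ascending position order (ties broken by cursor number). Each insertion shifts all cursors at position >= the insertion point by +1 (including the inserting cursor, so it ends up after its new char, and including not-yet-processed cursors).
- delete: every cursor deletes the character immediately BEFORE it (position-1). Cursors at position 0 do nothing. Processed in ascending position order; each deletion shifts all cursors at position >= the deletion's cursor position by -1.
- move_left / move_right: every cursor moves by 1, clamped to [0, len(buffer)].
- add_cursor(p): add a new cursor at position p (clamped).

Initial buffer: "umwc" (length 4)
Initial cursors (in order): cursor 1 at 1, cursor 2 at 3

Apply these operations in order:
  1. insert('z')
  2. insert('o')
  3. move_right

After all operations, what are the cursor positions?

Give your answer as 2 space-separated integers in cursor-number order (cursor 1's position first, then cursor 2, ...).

After op 1 (insert('z')): buffer="uzmwzc" (len 6), cursors c1@2 c2@5, authorship .1..2.
After op 2 (insert('o')): buffer="uzomwzoc" (len 8), cursors c1@3 c2@7, authorship .11..22.
After op 3 (move_right): buffer="uzomwzoc" (len 8), cursors c1@4 c2@8, authorship .11..22.

Answer: 4 8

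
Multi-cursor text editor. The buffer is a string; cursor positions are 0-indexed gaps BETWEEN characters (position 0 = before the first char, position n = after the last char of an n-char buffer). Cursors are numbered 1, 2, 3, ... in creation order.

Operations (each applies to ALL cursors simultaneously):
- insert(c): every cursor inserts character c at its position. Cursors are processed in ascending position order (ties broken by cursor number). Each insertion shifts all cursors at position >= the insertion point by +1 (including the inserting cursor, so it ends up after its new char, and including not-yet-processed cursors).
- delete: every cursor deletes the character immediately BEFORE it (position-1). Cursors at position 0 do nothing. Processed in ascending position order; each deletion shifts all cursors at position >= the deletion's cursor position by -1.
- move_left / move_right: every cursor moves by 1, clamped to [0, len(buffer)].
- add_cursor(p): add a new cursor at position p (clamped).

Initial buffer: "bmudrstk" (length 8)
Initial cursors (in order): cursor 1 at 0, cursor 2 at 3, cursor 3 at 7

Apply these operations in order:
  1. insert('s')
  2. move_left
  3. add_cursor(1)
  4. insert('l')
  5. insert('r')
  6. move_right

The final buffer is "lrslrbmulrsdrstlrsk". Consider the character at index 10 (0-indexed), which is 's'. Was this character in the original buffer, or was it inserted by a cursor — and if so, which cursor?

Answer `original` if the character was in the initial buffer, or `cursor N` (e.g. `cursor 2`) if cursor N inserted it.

After op 1 (insert('s')): buffer="sbmusdrstsk" (len 11), cursors c1@1 c2@5 c3@10, authorship 1...2....3.
After op 2 (move_left): buffer="sbmusdrstsk" (len 11), cursors c1@0 c2@4 c3@9, authorship 1...2....3.
After op 3 (add_cursor(1)): buffer="sbmusdrstsk" (len 11), cursors c1@0 c4@1 c2@4 c3@9, authorship 1...2....3.
After op 4 (insert('l')): buffer="lslbmulsdrstlsk" (len 15), cursors c1@1 c4@3 c2@7 c3@13, authorship 114...22....33.
After op 5 (insert('r')): buffer="lrslrbmulrsdrstlrsk" (len 19), cursors c1@2 c4@5 c2@10 c3@17, authorship 11144...222....333.
After op 6 (move_right): buffer="lrslrbmulrsdrstlrsk" (len 19), cursors c1@3 c4@6 c2@11 c3@18, authorship 11144...222....333.
Authorship (.=original, N=cursor N): 1 1 1 4 4 . . . 2 2 2 . . . . 3 3 3 .
Index 10: author = 2

Answer: cursor 2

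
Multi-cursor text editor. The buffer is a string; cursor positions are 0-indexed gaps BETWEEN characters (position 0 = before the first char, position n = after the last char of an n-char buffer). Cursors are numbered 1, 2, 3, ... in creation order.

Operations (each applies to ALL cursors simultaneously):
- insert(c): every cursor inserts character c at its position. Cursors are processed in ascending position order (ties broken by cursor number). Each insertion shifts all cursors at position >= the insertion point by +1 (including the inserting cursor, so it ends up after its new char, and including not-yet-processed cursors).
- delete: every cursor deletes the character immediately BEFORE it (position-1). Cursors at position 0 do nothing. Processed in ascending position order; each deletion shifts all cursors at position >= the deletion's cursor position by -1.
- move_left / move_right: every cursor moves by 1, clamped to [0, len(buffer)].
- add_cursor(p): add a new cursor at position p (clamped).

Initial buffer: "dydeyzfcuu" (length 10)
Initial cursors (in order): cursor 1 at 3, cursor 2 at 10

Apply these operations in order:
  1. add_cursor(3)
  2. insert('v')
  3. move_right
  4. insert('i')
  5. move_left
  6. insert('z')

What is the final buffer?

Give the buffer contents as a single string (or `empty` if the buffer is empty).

Answer: dydvveizziyzfcuuvzi

Derivation:
After op 1 (add_cursor(3)): buffer="dydeyzfcuu" (len 10), cursors c1@3 c3@3 c2@10, authorship ..........
After op 2 (insert('v')): buffer="dydvveyzfcuuv" (len 13), cursors c1@5 c3@5 c2@13, authorship ...13.......2
After op 3 (move_right): buffer="dydvveyzfcuuv" (len 13), cursors c1@6 c3@6 c2@13, authorship ...13.......2
After op 4 (insert('i')): buffer="dydvveiiyzfcuuvi" (len 16), cursors c1@8 c3@8 c2@16, authorship ...13.13......22
After op 5 (move_left): buffer="dydvveiiyzfcuuvi" (len 16), cursors c1@7 c3@7 c2@15, authorship ...13.13......22
After op 6 (insert('z')): buffer="dydvveizziyzfcuuvzi" (len 19), cursors c1@9 c3@9 c2@18, authorship ...13.1133......222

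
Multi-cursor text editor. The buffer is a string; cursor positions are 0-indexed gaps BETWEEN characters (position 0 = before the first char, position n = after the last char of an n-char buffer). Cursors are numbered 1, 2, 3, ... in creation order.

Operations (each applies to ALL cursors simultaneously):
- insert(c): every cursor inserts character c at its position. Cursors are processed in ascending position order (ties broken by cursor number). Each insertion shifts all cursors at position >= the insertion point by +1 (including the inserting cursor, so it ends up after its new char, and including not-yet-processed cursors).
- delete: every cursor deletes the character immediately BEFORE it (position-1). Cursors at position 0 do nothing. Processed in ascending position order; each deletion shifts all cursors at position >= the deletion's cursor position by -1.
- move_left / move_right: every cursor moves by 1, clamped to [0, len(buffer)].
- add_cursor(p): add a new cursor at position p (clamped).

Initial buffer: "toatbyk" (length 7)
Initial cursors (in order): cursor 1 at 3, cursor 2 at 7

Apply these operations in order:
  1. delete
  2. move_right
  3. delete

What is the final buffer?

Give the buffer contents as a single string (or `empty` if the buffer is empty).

Answer: tob

Derivation:
After op 1 (delete): buffer="totby" (len 5), cursors c1@2 c2@5, authorship .....
After op 2 (move_right): buffer="totby" (len 5), cursors c1@3 c2@5, authorship .....
After op 3 (delete): buffer="tob" (len 3), cursors c1@2 c2@3, authorship ...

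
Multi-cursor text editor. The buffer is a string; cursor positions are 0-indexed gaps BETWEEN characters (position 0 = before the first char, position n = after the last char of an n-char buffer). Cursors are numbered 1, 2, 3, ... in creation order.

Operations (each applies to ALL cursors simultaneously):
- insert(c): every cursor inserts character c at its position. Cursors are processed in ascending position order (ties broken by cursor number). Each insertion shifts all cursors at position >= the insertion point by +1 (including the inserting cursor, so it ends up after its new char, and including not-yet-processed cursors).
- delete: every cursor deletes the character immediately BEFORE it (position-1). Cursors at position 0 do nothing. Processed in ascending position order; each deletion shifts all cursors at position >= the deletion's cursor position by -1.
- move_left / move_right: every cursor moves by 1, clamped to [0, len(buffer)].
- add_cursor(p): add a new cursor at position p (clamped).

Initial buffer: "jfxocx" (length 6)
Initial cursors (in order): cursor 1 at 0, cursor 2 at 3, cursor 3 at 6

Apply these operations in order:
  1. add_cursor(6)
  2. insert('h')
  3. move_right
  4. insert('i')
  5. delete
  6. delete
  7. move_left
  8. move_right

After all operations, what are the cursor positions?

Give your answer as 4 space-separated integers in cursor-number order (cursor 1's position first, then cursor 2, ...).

After op 1 (add_cursor(6)): buffer="jfxocx" (len 6), cursors c1@0 c2@3 c3@6 c4@6, authorship ......
After op 2 (insert('h')): buffer="hjfxhocxhh" (len 10), cursors c1@1 c2@5 c3@10 c4@10, authorship 1...2...34
After op 3 (move_right): buffer="hjfxhocxhh" (len 10), cursors c1@2 c2@6 c3@10 c4@10, authorship 1...2...34
After op 4 (insert('i')): buffer="hjifxhoicxhhii" (len 14), cursors c1@3 c2@8 c3@14 c4@14, authorship 1.1..2.2..3434
After op 5 (delete): buffer="hjfxhocxhh" (len 10), cursors c1@2 c2@6 c3@10 c4@10, authorship 1...2...34
After op 6 (delete): buffer="hfxhcx" (len 6), cursors c1@1 c2@4 c3@6 c4@6, authorship 1..2..
After op 7 (move_left): buffer="hfxhcx" (len 6), cursors c1@0 c2@3 c3@5 c4@5, authorship 1..2..
After op 8 (move_right): buffer="hfxhcx" (len 6), cursors c1@1 c2@4 c3@6 c4@6, authorship 1..2..

Answer: 1 4 6 6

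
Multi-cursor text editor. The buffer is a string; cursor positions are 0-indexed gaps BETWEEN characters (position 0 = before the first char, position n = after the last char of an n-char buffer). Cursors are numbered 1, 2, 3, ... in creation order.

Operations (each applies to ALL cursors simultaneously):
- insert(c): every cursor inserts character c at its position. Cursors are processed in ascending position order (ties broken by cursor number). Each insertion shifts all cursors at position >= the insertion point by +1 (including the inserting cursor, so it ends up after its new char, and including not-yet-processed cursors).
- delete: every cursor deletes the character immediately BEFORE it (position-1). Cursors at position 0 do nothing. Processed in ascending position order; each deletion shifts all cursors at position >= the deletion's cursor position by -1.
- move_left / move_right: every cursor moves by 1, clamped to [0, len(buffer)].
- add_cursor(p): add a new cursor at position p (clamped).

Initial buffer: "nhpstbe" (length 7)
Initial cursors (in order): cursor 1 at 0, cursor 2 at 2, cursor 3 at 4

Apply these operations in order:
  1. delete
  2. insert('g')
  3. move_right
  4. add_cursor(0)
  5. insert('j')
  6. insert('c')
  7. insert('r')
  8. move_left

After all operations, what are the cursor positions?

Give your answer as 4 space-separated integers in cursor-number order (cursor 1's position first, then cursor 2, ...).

Answer: 7 12 17 2

Derivation:
After op 1 (delete): buffer="nptbe" (len 5), cursors c1@0 c2@1 c3@2, authorship .....
After op 2 (insert('g')): buffer="gngpgtbe" (len 8), cursors c1@1 c2@3 c3@5, authorship 1.2.3...
After op 3 (move_right): buffer="gngpgtbe" (len 8), cursors c1@2 c2@4 c3@6, authorship 1.2.3...
After op 4 (add_cursor(0)): buffer="gngpgtbe" (len 8), cursors c4@0 c1@2 c2@4 c3@6, authorship 1.2.3...
After op 5 (insert('j')): buffer="jgnjgpjgtjbe" (len 12), cursors c4@1 c1@4 c2@7 c3@10, authorship 41.12.23.3..
After op 6 (insert('c')): buffer="jcgnjcgpjcgtjcbe" (len 16), cursors c4@2 c1@6 c2@10 c3@14, authorship 441.112.223.33..
After op 7 (insert('r')): buffer="jcrgnjcrgpjcrgtjcrbe" (len 20), cursors c4@3 c1@8 c2@13 c3@18, authorship 4441.1112.2223.333..
After op 8 (move_left): buffer="jcrgnjcrgpjcrgtjcrbe" (len 20), cursors c4@2 c1@7 c2@12 c3@17, authorship 4441.1112.2223.333..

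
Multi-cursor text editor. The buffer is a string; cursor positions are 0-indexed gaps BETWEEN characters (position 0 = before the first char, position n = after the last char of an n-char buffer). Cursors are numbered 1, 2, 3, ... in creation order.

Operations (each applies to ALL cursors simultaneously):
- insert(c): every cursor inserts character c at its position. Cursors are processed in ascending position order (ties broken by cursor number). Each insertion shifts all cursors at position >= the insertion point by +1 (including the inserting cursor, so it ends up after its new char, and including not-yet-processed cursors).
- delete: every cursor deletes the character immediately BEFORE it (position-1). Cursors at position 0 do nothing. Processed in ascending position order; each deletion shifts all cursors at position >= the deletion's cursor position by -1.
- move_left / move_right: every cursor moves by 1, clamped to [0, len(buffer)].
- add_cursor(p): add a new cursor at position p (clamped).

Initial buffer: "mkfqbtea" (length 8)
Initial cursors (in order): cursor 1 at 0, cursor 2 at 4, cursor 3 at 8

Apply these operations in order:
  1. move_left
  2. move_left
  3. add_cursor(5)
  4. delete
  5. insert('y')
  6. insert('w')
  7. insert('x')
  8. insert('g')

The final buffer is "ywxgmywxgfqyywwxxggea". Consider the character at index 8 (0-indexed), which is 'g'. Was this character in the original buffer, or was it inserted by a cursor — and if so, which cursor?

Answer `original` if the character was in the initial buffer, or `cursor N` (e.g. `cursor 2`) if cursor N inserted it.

After op 1 (move_left): buffer="mkfqbtea" (len 8), cursors c1@0 c2@3 c3@7, authorship ........
After op 2 (move_left): buffer="mkfqbtea" (len 8), cursors c1@0 c2@2 c3@6, authorship ........
After op 3 (add_cursor(5)): buffer="mkfqbtea" (len 8), cursors c1@0 c2@2 c4@5 c3@6, authorship ........
After op 4 (delete): buffer="mfqea" (len 5), cursors c1@0 c2@1 c3@3 c4@3, authorship .....
After op 5 (insert('y')): buffer="ymyfqyyea" (len 9), cursors c1@1 c2@3 c3@7 c4@7, authorship 1.2..34..
After op 6 (insert('w')): buffer="ywmywfqyywwea" (len 13), cursors c1@2 c2@5 c3@11 c4@11, authorship 11.22..3434..
After op 7 (insert('x')): buffer="ywxmywxfqyywwxxea" (len 17), cursors c1@3 c2@7 c3@15 c4@15, authorship 111.222..343434..
After op 8 (insert('g')): buffer="ywxgmywxgfqyywwxxggea" (len 21), cursors c1@4 c2@9 c3@19 c4@19, authorship 1111.2222..34343434..
Authorship (.=original, N=cursor N): 1 1 1 1 . 2 2 2 2 . . 3 4 3 4 3 4 3 4 . .
Index 8: author = 2

Answer: cursor 2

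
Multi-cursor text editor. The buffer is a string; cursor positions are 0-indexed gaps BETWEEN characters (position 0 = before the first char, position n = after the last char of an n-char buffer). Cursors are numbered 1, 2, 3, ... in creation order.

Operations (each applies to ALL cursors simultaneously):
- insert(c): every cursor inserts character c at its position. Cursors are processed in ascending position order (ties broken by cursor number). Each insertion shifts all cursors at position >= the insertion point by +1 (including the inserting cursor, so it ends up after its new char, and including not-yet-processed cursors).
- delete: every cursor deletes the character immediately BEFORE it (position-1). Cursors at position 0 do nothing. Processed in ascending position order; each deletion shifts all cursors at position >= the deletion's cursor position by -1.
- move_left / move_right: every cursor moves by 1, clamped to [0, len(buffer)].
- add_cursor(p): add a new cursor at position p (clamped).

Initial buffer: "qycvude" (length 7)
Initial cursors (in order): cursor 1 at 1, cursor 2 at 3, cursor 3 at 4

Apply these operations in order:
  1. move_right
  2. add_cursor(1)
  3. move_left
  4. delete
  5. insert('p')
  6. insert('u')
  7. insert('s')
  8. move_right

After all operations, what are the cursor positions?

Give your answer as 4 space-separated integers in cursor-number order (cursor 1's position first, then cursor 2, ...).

After op 1 (move_right): buffer="qycvude" (len 7), cursors c1@2 c2@4 c3@5, authorship .......
After op 2 (add_cursor(1)): buffer="qycvude" (len 7), cursors c4@1 c1@2 c2@4 c3@5, authorship .......
After op 3 (move_left): buffer="qycvude" (len 7), cursors c4@0 c1@1 c2@3 c3@4, authorship .......
After op 4 (delete): buffer="yude" (len 4), cursors c1@0 c4@0 c2@1 c3@1, authorship ....
After op 5 (insert('p')): buffer="ppyppude" (len 8), cursors c1@2 c4@2 c2@5 c3@5, authorship 14.23...
After op 6 (insert('u')): buffer="ppuuyppuuude" (len 12), cursors c1@4 c4@4 c2@9 c3@9, authorship 1414.2323...
After op 7 (insert('s')): buffer="ppuussyppuussude" (len 16), cursors c1@6 c4@6 c2@13 c3@13, authorship 141414.232323...
After op 8 (move_right): buffer="ppuussyppuussude" (len 16), cursors c1@7 c4@7 c2@14 c3@14, authorship 141414.232323...

Answer: 7 14 14 7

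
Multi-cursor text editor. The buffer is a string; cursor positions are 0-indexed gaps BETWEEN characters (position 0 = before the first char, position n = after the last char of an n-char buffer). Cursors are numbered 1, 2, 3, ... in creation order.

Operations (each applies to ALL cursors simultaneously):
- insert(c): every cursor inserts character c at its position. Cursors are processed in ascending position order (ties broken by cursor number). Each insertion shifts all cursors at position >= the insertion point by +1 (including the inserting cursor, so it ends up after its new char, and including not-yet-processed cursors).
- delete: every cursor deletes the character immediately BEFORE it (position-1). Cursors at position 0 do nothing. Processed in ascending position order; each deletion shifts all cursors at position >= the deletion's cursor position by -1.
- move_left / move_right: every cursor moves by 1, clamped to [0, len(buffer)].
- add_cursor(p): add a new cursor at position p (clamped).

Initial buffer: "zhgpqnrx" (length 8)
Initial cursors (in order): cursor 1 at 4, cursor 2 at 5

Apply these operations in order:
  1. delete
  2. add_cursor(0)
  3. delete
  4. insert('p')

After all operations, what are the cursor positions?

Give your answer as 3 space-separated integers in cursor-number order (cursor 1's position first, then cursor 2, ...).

Answer: 4 4 1

Derivation:
After op 1 (delete): buffer="zhgnrx" (len 6), cursors c1@3 c2@3, authorship ......
After op 2 (add_cursor(0)): buffer="zhgnrx" (len 6), cursors c3@0 c1@3 c2@3, authorship ......
After op 3 (delete): buffer="znrx" (len 4), cursors c3@0 c1@1 c2@1, authorship ....
After op 4 (insert('p')): buffer="pzppnrx" (len 7), cursors c3@1 c1@4 c2@4, authorship 3.12...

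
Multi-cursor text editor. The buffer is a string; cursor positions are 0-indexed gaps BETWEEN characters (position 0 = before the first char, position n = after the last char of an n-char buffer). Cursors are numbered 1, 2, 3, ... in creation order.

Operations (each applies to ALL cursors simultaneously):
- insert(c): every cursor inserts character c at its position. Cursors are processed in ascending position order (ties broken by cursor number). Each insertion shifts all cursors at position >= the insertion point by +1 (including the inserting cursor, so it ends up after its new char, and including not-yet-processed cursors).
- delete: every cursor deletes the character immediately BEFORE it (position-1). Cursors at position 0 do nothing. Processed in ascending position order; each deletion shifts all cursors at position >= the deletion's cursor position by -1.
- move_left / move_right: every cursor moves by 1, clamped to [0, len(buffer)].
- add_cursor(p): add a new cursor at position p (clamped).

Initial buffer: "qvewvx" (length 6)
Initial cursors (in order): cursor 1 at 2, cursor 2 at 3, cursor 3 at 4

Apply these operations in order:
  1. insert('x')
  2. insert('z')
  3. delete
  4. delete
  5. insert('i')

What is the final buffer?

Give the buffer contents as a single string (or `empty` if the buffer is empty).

Answer: qvieiwivx

Derivation:
After op 1 (insert('x')): buffer="qvxexwxvx" (len 9), cursors c1@3 c2@5 c3@7, authorship ..1.2.3..
After op 2 (insert('z')): buffer="qvxzexzwxzvx" (len 12), cursors c1@4 c2@7 c3@10, authorship ..11.22.33..
After op 3 (delete): buffer="qvxexwxvx" (len 9), cursors c1@3 c2@5 c3@7, authorship ..1.2.3..
After op 4 (delete): buffer="qvewvx" (len 6), cursors c1@2 c2@3 c3@4, authorship ......
After op 5 (insert('i')): buffer="qvieiwivx" (len 9), cursors c1@3 c2@5 c3@7, authorship ..1.2.3..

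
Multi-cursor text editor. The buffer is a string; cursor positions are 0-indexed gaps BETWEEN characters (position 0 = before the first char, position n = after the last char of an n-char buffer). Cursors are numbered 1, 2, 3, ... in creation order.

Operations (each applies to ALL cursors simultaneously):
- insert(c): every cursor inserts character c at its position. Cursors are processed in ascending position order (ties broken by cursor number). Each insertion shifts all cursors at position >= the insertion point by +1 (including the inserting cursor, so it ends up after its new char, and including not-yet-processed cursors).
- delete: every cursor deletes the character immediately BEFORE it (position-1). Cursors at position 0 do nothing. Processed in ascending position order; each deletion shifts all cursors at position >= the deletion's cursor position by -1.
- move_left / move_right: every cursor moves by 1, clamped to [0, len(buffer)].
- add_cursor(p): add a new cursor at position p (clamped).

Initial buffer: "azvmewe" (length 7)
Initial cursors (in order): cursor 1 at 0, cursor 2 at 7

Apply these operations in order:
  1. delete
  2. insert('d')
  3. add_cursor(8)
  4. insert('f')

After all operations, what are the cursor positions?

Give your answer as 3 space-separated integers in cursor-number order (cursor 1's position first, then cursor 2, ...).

Answer: 2 11 11

Derivation:
After op 1 (delete): buffer="azvmew" (len 6), cursors c1@0 c2@6, authorship ......
After op 2 (insert('d')): buffer="dazvmewd" (len 8), cursors c1@1 c2@8, authorship 1......2
After op 3 (add_cursor(8)): buffer="dazvmewd" (len 8), cursors c1@1 c2@8 c3@8, authorship 1......2
After op 4 (insert('f')): buffer="dfazvmewdff" (len 11), cursors c1@2 c2@11 c3@11, authorship 11......223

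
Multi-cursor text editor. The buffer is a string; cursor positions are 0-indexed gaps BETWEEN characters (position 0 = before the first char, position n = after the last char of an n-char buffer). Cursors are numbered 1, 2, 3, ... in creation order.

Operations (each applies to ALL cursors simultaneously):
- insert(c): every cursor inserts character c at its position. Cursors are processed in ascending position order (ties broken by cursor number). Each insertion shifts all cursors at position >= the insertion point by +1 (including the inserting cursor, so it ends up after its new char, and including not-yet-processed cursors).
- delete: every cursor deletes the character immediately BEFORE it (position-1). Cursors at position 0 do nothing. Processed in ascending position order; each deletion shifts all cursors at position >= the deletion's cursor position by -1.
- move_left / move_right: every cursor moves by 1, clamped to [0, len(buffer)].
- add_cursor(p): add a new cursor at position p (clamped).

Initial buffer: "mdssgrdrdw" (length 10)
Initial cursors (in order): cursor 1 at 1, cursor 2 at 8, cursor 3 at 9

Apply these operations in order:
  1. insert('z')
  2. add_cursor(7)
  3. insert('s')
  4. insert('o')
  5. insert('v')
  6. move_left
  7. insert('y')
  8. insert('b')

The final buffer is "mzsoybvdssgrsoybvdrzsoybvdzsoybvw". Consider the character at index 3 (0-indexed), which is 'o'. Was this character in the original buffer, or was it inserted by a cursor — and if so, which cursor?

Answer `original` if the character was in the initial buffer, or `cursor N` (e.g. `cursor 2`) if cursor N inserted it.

Answer: cursor 1

Derivation:
After op 1 (insert('z')): buffer="mzdssgrdrzdzw" (len 13), cursors c1@2 c2@10 c3@12, authorship .1.......2.3.
After op 2 (add_cursor(7)): buffer="mzdssgrdrzdzw" (len 13), cursors c1@2 c4@7 c2@10 c3@12, authorship .1.......2.3.
After op 3 (insert('s')): buffer="mzsdssgrsdrzsdzsw" (len 17), cursors c1@3 c4@9 c2@13 c3@16, authorship .11.....4..22.33.
After op 4 (insert('o')): buffer="mzsodssgrsodrzsodzsow" (len 21), cursors c1@4 c4@11 c2@16 c3@20, authorship .111.....44..222.333.
After op 5 (insert('v')): buffer="mzsovdssgrsovdrzsovdzsovw" (len 25), cursors c1@5 c4@13 c2@19 c3@24, authorship .1111.....444..2222.3333.
After op 6 (move_left): buffer="mzsovdssgrsovdrzsovdzsovw" (len 25), cursors c1@4 c4@12 c2@18 c3@23, authorship .1111.....444..2222.3333.
After op 7 (insert('y')): buffer="mzsoyvdssgrsoyvdrzsoyvdzsoyvw" (len 29), cursors c1@5 c4@14 c2@21 c3@27, authorship .11111.....4444..22222.33333.
After op 8 (insert('b')): buffer="mzsoybvdssgrsoybvdrzsoybvdzsoybvw" (len 33), cursors c1@6 c4@16 c2@24 c3@31, authorship .111111.....44444..222222.333333.
Authorship (.=original, N=cursor N): . 1 1 1 1 1 1 . . . . . 4 4 4 4 4 . . 2 2 2 2 2 2 . 3 3 3 3 3 3 .
Index 3: author = 1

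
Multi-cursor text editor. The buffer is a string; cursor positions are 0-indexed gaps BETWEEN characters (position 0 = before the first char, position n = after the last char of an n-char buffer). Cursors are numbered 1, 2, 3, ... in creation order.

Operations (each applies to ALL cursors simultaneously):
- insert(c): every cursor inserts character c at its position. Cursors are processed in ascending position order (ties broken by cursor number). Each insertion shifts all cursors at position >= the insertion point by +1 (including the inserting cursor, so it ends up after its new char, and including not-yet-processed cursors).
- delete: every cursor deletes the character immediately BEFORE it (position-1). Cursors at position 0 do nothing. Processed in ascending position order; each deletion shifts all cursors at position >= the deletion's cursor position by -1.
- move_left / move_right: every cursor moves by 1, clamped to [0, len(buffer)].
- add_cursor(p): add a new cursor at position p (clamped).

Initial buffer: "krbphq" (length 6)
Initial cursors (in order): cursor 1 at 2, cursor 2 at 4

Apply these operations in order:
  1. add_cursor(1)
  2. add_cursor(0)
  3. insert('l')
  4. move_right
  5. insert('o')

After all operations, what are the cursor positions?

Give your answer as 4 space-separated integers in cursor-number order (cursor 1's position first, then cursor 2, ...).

Answer: 9 13 6 3

Derivation:
After op 1 (add_cursor(1)): buffer="krbphq" (len 6), cursors c3@1 c1@2 c2@4, authorship ......
After op 2 (add_cursor(0)): buffer="krbphq" (len 6), cursors c4@0 c3@1 c1@2 c2@4, authorship ......
After op 3 (insert('l')): buffer="lklrlbplhq" (len 10), cursors c4@1 c3@3 c1@5 c2@8, authorship 4.3.1..2..
After op 4 (move_right): buffer="lklrlbplhq" (len 10), cursors c4@2 c3@4 c1@6 c2@9, authorship 4.3.1..2..
After op 5 (insert('o')): buffer="lkolrolboplhoq" (len 14), cursors c4@3 c3@6 c1@9 c2@13, authorship 4.43.31.1.2.2.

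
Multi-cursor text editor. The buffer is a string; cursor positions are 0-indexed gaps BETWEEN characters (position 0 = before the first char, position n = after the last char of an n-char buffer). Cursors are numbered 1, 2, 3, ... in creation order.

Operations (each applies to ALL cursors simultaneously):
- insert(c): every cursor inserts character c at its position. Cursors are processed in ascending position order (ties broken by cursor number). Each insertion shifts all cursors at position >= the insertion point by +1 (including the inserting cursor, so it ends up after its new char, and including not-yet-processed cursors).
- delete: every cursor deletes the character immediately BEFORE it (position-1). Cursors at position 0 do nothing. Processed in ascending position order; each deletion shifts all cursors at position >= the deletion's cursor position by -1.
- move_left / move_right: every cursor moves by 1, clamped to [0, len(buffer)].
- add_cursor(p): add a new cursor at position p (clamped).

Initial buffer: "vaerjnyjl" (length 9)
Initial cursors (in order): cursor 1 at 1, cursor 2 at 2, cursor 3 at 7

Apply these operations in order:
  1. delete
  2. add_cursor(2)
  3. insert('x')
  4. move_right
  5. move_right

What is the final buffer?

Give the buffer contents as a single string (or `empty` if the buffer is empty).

After op 1 (delete): buffer="erjnjl" (len 6), cursors c1@0 c2@0 c3@4, authorship ......
After op 2 (add_cursor(2)): buffer="erjnjl" (len 6), cursors c1@0 c2@0 c4@2 c3@4, authorship ......
After op 3 (insert('x')): buffer="xxerxjnxjl" (len 10), cursors c1@2 c2@2 c4@5 c3@8, authorship 12..4..3..
After op 4 (move_right): buffer="xxerxjnxjl" (len 10), cursors c1@3 c2@3 c4@6 c3@9, authorship 12..4..3..
After op 5 (move_right): buffer="xxerxjnxjl" (len 10), cursors c1@4 c2@4 c4@7 c3@10, authorship 12..4..3..

Answer: xxerxjnxjl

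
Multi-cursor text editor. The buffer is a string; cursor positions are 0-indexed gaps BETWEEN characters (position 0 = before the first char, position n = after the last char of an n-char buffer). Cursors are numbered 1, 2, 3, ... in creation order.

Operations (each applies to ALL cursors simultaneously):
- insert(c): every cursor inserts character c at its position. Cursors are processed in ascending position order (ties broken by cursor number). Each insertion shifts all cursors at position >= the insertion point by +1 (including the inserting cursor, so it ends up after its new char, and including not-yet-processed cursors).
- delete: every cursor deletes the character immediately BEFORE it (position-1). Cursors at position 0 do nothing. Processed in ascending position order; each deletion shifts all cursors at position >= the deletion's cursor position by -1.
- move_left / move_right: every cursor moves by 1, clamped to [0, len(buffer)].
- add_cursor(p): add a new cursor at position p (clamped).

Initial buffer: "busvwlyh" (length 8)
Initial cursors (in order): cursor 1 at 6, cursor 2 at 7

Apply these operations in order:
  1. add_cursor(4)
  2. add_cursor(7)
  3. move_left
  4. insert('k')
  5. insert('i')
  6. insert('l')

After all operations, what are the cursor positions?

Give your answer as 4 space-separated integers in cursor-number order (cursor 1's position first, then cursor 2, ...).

After op 1 (add_cursor(4)): buffer="busvwlyh" (len 8), cursors c3@4 c1@6 c2@7, authorship ........
After op 2 (add_cursor(7)): buffer="busvwlyh" (len 8), cursors c3@4 c1@6 c2@7 c4@7, authorship ........
After op 3 (move_left): buffer="busvwlyh" (len 8), cursors c3@3 c1@5 c2@6 c4@6, authorship ........
After op 4 (insert('k')): buffer="buskvwklkkyh" (len 12), cursors c3@4 c1@7 c2@10 c4@10, authorship ...3..1.24..
After op 5 (insert('i')): buffer="buskivwkilkkiiyh" (len 16), cursors c3@5 c1@9 c2@14 c4@14, authorship ...33..11.2424..
After op 6 (insert('l')): buffer="buskilvwkillkkiillyh" (len 20), cursors c3@6 c1@11 c2@18 c4@18, authorship ...333..111.242424..

Answer: 11 18 6 18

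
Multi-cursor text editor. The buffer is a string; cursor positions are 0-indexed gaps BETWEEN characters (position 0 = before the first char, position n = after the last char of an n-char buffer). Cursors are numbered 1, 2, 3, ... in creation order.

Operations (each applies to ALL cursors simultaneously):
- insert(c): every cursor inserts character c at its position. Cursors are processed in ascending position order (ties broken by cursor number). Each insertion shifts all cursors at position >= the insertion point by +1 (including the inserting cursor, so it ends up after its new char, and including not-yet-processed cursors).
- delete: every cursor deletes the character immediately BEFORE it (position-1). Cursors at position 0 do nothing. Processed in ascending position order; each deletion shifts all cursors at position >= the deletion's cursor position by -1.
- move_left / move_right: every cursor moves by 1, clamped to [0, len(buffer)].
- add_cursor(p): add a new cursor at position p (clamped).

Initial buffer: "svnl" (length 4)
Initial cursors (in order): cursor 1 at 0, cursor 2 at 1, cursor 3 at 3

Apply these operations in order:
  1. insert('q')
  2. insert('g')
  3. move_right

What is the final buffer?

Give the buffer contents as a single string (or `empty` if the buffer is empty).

Answer: qgsqgvnqgl

Derivation:
After op 1 (insert('q')): buffer="qsqvnql" (len 7), cursors c1@1 c2@3 c3@6, authorship 1.2..3.
After op 2 (insert('g')): buffer="qgsqgvnqgl" (len 10), cursors c1@2 c2@5 c3@9, authorship 11.22..33.
After op 3 (move_right): buffer="qgsqgvnqgl" (len 10), cursors c1@3 c2@6 c3@10, authorship 11.22..33.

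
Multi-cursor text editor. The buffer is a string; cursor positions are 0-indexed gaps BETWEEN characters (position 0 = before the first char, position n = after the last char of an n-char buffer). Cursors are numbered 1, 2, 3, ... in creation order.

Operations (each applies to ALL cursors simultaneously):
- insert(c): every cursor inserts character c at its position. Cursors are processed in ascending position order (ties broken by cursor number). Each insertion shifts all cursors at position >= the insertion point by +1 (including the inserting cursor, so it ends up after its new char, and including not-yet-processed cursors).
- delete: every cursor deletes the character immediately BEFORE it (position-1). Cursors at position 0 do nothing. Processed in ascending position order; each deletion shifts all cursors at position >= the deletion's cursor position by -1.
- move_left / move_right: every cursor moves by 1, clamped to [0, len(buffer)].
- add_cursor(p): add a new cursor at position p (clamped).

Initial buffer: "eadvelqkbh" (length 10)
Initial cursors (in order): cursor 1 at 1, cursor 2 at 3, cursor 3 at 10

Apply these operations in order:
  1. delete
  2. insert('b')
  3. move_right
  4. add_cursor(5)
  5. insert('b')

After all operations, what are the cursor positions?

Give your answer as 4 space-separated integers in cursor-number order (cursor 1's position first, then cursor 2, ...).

Answer: 3 6 14 8

Derivation:
After op 1 (delete): buffer="avelqkb" (len 7), cursors c1@0 c2@1 c3@7, authorship .......
After op 2 (insert('b')): buffer="babvelqkbb" (len 10), cursors c1@1 c2@3 c3@10, authorship 1.2......3
After op 3 (move_right): buffer="babvelqkbb" (len 10), cursors c1@2 c2@4 c3@10, authorship 1.2......3
After op 4 (add_cursor(5)): buffer="babvelqkbb" (len 10), cursors c1@2 c2@4 c4@5 c3@10, authorship 1.2......3
After op 5 (insert('b')): buffer="babbvbeblqkbbb" (len 14), cursors c1@3 c2@6 c4@8 c3@14, authorship 1.12.2.4....33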